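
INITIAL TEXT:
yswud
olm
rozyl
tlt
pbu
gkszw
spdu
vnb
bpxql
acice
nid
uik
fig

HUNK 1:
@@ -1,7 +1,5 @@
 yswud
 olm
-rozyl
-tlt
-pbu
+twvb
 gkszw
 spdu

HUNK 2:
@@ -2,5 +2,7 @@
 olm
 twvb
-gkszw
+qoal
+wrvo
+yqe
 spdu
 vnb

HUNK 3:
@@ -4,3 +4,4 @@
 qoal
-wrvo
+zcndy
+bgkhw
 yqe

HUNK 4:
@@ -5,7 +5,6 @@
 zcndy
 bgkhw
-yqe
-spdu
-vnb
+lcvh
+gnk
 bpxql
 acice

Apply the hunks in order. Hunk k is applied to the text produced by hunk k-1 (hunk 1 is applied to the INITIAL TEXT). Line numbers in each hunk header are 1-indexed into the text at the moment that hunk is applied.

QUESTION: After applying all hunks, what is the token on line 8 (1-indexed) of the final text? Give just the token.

Answer: gnk

Derivation:
Hunk 1: at line 1 remove [rozyl,tlt,pbu] add [twvb] -> 11 lines: yswud olm twvb gkszw spdu vnb bpxql acice nid uik fig
Hunk 2: at line 2 remove [gkszw] add [qoal,wrvo,yqe] -> 13 lines: yswud olm twvb qoal wrvo yqe spdu vnb bpxql acice nid uik fig
Hunk 3: at line 4 remove [wrvo] add [zcndy,bgkhw] -> 14 lines: yswud olm twvb qoal zcndy bgkhw yqe spdu vnb bpxql acice nid uik fig
Hunk 4: at line 5 remove [yqe,spdu,vnb] add [lcvh,gnk] -> 13 lines: yswud olm twvb qoal zcndy bgkhw lcvh gnk bpxql acice nid uik fig
Final line 8: gnk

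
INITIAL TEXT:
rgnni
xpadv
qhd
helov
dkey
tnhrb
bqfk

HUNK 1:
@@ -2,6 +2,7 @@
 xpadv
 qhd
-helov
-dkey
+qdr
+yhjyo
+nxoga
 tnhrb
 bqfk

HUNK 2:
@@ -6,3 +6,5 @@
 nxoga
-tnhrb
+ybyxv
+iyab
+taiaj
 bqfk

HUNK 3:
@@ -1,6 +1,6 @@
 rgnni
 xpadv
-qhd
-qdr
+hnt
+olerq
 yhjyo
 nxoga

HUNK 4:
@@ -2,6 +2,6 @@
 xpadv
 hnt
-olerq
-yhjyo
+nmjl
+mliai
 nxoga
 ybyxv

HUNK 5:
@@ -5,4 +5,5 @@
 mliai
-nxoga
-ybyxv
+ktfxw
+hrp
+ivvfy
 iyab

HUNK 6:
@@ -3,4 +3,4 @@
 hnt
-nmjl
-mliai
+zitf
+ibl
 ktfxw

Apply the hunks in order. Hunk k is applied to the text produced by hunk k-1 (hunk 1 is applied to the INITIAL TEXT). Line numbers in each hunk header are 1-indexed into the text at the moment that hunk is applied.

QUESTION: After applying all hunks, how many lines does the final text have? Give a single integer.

Answer: 11

Derivation:
Hunk 1: at line 2 remove [helov,dkey] add [qdr,yhjyo,nxoga] -> 8 lines: rgnni xpadv qhd qdr yhjyo nxoga tnhrb bqfk
Hunk 2: at line 6 remove [tnhrb] add [ybyxv,iyab,taiaj] -> 10 lines: rgnni xpadv qhd qdr yhjyo nxoga ybyxv iyab taiaj bqfk
Hunk 3: at line 1 remove [qhd,qdr] add [hnt,olerq] -> 10 lines: rgnni xpadv hnt olerq yhjyo nxoga ybyxv iyab taiaj bqfk
Hunk 4: at line 2 remove [olerq,yhjyo] add [nmjl,mliai] -> 10 lines: rgnni xpadv hnt nmjl mliai nxoga ybyxv iyab taiaj bqfk
Hunk 5: at line 5 remove [nxoga,ybyxv] add [ktfxw,hrp,ivvfy] -> 11 lines: rgnni xpadv hnt nmjl mliai ktfxw hrp ivvfy iyab taiaj bqfk
Hunk 6: at line 3 remove [nmjl,mliai] add [zitf,ibl] -> 11 lines: rgnni xpadv hnt zitf ibl ktfxw hrp ivvfy iyab taiaj bqfk
Final line count: 11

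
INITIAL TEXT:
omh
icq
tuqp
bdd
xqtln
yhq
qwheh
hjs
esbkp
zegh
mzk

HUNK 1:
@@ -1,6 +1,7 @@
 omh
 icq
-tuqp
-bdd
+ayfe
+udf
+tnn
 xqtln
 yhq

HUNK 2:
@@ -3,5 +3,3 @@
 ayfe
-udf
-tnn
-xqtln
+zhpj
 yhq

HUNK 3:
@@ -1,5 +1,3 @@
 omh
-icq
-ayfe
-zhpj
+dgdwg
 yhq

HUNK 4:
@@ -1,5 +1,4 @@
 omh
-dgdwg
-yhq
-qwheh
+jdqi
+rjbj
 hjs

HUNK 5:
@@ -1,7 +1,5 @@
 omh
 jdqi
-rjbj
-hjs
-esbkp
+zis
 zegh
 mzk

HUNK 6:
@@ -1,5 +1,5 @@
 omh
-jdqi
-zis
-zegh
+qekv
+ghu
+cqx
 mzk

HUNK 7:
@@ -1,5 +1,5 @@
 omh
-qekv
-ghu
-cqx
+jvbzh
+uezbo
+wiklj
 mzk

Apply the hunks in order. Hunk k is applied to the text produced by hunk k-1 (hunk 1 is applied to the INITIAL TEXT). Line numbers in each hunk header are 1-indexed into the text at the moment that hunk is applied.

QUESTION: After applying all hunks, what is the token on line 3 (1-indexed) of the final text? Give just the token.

Answer: uezbo

Derivation:
Hunk 1: at line 1 remove [tuqp,bdd] add [ayfe,udf,tnn] -> 12 lines: omh icq ayfe udf tnn xqtln yhq qwheh hjs esbkp zegh mzk
Hunk 2: at line 3 remove [udf,tnn,xqtln] add [zhpj] -> 10 lines: omh icq ayfe zhpj yhq qwheh hjs esbkp zegh mzk
Hunk 3: at line 1 remove [icq,ayfe,zhpj] add [dgdwg] -> 8 lines: omh dgdwg yhq qwheh hjs esbkp zegh mzk
Hunk 4: at line 1 remove [dgdwg,yhq,qwheh] add [jdqi,rjbj] -> 7 lines: omh jdqi rjbj hjs esbkp zegh mzk
Hunk 5: at line 1 remove [rjbj,hjs,esbkp] add [zis] -> 5 lines: omh jdqi zis zegh mzk
Hunk 6: at line 1 remove [jdqi,zis,zegh] add [qekv,ghu,cqx] -> 5 lines: omh qekv ghu cqx mzk
Hunk 7: at line 1 remove [qekv,ghu,cqx] add [jvbzh,uezbo,wiklj] -> 5 lines: omh jvbzh uezbo wiklj mzk
Final line 3: uezbo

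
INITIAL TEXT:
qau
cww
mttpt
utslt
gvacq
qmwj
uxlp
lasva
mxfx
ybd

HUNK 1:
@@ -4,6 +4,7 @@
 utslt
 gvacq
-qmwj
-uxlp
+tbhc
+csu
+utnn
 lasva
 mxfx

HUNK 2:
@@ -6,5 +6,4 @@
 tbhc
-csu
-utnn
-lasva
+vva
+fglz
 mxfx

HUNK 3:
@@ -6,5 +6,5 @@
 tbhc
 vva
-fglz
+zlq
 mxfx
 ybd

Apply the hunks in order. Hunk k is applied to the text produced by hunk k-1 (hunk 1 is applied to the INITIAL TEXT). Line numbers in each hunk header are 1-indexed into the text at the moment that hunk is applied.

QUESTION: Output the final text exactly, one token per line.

Hunk 1: at line 4 remove [qmwj,uxlp] add [tbhc,csu,utnn] -> 11 lines: qau cww mttpt utslt gvacq tbhc csu utnn lasva mxfx ybd
Hunk 2: at line 6 remove [csu,utnn,lasva] add [vva,fglz] -> 10 lines: qau cww mttpt utslt gvacq tbhc vva fglz mxfx ybd
Hunk 3: at line 6 remove [fglz] add [zlq] -> 10 lines: qau cww mttpt utslt gvacq tbhc vva zlq mxfx ybd

Answer: qau
cww
mttpt
utslt
gvacq
tbhc
vva
zlq
mxfx
ybd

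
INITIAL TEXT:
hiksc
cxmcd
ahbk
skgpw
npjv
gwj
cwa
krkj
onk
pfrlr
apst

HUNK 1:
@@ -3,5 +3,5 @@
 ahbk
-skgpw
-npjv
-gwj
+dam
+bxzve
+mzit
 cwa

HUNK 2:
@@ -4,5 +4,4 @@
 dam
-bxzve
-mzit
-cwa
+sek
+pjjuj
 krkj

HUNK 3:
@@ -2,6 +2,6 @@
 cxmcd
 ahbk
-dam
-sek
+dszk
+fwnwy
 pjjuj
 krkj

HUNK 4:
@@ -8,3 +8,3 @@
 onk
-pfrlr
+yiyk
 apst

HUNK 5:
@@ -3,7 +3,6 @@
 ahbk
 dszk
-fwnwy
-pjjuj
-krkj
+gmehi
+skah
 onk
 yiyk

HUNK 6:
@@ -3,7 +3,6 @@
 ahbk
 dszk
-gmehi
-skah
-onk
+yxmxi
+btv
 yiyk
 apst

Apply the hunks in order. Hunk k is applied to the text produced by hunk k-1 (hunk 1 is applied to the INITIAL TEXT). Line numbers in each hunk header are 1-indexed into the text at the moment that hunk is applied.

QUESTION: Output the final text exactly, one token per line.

Answer: hiksc
cxmcd
ahbk
dszk
yxmxi
btv
yiyk
apst

Derivation:
Hunk 1: at line 3 remove [skgpw,npjv,gwj] add [dam,bxzve,mzit] -> 11 lines: hiksc cxmcd ahbk dam bxzve mzit cwa krkj onk pfrlr apst
Hunk 2: at line 4 remove [bxzve,mzit,cwa] add [sek,pjjuj] -> 10 lines: hiksc cxmcd ahbk dam sek pjjuj krkj onk pfrlr apst
Hunk 3: at line 2 remove [dam,sek] add [dszk,fwnwy] -> 10 lines: hiksc cxmcd ahbk dszk fwnwy pjjuj krkj onk pfrlr apst
Hunk 4: at line 8 remove [pfrlr] add [yiyk] -> 10 lines: hiksc cxmcd ahbk dszk fwnwy pjjuj krkj onk yiyk apst
Hunk 5: at line 3 remove [fwnwy,pjjuj,krkj] add [gmehi,skah] -> 9 lines: hiksc cxmcd ahbk dszk gmehi skah onk yiyk apst
Hunk 6: at line 3 remove [gmehi,skah,onk] add [yxmxi,btv] -> 8 lines: hiksc cxmcd ahbk dszk yxmxi btv yiyk apst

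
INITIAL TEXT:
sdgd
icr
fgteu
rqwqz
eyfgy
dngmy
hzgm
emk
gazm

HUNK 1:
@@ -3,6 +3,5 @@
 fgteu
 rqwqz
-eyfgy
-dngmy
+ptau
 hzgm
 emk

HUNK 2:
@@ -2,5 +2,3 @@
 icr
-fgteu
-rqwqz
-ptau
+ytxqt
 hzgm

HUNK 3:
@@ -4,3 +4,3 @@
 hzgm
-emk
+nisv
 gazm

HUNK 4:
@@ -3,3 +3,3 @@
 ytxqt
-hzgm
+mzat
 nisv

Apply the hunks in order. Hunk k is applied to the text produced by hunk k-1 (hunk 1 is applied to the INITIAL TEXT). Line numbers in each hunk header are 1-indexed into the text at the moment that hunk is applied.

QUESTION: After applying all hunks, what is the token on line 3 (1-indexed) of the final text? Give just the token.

Answer: ytxqt

Derivation:
Hunk 1: at line 3 remove [eyfgy,dngmy] add [ptau] -> 8 lines: sdgd icr fgteu rqwqz ptau hzgm emk gazm
Hunk 2: at line 2 remove [fgteu,rqwqz,ptau] add [ytxqt] -> 6 lines: sdgd icr ytxqt hzgm emk gazm
Hunk 3: at line 4 remove [emk] add [nisv] -> 6 lines: sdgd icr ytxqt hzgm nisv gazm
Hunk 4: at line 3 remove [hzgm] add [mzat] -> 6 lines: sdgd icr ytxqt mzat nisv gazm
Final line 3: ytxqt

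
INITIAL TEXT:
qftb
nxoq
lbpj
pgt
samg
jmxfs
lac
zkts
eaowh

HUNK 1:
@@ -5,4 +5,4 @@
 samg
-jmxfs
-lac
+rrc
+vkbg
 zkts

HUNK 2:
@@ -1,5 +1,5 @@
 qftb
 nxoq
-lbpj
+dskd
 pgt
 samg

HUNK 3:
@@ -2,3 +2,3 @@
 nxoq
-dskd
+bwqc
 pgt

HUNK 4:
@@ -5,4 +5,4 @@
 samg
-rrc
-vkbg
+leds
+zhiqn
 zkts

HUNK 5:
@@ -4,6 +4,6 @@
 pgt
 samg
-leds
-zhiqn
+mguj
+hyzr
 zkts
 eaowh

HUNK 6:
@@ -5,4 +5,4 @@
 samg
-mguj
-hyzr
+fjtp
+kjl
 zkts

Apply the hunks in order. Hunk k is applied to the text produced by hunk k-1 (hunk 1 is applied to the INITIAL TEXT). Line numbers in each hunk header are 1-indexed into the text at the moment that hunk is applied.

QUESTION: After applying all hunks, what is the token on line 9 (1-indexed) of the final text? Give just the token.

Hunk 1: at line 5 remove [jmxfs,lac] add [rrc,vkbg] -> 9 lines: qftb nxoq lbpj pgt samg rrc vkbg zkts eaowh
Hunk 2: at line 1 remove [lbpj] add [dskd] -> 9 lines: qftb nxoq dskd pgt samg rrc vkbg zkts eaowh
Hunk 3: at line 2 remove [dskd] add [bwqc] -> 9 lines: qftb nxoq bwqc pgt samg rrc vkbg zkts eaowh
Hunk 4: at line 5 remove [rrc,vkbg] add [leds,zhiqn] -> 9 lines: qftb nxoq bwqc pgt samg leds zhiqn zkts eaowh
Hunk 5: at line 4 remove [leds,zhiqn] add [mguj,hyzr] -> 9 lines: qftb nxoq bwqc pgt samg mguj hyzr zkts eaowh
Hunk 6: at line 5 remove [mguj,hyzr] add [fjtp,kjl] -> 9 lines: qftb nxoq bwqc pgt samg fjtp kjl zkts eaowh
Final line 9: eaowh

Answer: eaowh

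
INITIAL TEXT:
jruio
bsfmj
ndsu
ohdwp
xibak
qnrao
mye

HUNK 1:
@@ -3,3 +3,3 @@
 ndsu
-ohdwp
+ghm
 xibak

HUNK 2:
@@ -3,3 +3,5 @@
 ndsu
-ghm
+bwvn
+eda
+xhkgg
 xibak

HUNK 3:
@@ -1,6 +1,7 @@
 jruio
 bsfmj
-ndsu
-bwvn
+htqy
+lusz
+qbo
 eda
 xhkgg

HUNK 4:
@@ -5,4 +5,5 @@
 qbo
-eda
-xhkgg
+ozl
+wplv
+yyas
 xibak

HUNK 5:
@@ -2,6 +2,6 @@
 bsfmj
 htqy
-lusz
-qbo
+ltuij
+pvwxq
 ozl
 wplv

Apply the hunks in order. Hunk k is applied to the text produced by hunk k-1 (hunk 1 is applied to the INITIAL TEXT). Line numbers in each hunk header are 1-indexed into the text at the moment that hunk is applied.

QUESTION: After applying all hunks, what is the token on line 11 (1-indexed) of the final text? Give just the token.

Answer: mye

Derivation:
Hunk 1: at line 3 remove [ohdwp] add [ghm] -> 7 lines: jruio bsfmj ndsu ghm xibak qnrao mye
Hunk 2: at line 3 remove [ghm] add [bwvn,eda,xhkgg] -> 9 lines: jruio bsfmj ndsu bwvn eda xhkgg xibak qnrao mye
Hunk 3: at line 1 remove [ndsu,bwvn] add [htqy,lusz,qbo] -> 10 lines: jruio bsfmj htqy lusz qbo eda xhkgg xibak qnrao mye
Hunk 4: at line 5 remove [eda,xhkgg] add [ozl,wplv,yyas] -> 11 lines: jruio bsfmj htqy lusz qbo ozl wplv yyas xibak qnrao mye
Hunk 5: at line 2 remove [lusz,qbo] add [ltuij,pvwxq] -> 11 lines: jruio bsfmj htqy ltuij pvwxq ozl wplv yyas xibak qnrao mye
Final line 11: mye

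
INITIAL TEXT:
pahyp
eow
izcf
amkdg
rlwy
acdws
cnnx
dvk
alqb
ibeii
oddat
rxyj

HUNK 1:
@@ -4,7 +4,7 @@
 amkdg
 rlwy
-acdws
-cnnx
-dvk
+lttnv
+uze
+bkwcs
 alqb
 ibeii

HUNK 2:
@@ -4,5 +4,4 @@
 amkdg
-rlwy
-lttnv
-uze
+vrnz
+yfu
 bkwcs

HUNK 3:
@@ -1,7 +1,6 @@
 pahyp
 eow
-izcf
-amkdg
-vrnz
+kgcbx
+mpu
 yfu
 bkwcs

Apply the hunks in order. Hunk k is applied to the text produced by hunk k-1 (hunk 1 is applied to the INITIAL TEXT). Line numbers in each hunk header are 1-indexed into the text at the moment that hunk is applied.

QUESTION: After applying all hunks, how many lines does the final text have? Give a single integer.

Answer: 10

Derivation:
Hunk 1: at line 4 remove [acdws,cnnx,dvk] add [lttnv,uze,bkwcs] -> 12 lines: pahyp eow izcf amkdg rlwy lttnv uze bkwcs alqb ibeii oddat rxyj
Hunk 2: at line 4 remove [rlwy,lttnv,uze] add [vrnz,yfu] -> 11 lines: pahyp eow izcf amkdg vrnz yfu bkwcs alqb ibeii oddat rxyj
Hunk 3: at line 1 remove [izcf,amkdg,vrnz] add [kgcbx,mpu] -> 10 lines: pahyp eow kgcbx mpu yfu bkwcs alqb ibeii oddat rxyj
Final line count: 10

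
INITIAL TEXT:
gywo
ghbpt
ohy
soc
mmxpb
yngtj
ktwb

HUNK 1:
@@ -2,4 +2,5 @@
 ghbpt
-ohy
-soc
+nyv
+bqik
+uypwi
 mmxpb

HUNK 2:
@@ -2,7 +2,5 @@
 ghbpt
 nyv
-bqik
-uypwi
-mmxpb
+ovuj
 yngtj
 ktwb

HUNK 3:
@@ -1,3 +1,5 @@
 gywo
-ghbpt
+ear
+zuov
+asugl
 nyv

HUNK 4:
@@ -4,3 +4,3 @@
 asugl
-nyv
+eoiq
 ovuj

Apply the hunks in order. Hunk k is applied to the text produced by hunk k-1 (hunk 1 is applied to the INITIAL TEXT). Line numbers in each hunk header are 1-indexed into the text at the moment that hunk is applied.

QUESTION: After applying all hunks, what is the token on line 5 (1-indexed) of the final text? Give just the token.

Answer: eoiq

Derivation:
Hunk 1: at line 2 remove [ohy,soc] add [nyv,bqik,uypwi] -> 8 lines: gywo ghbpt nyv bqik uypwi mmxpb yngtj ktwb
Hunk 2: at line 2 remove [bqik,uypwi,mmxpb] add [ovuj] -> 6 lines: gywo ghbpt nyv ovuj yngtj ktwb
Hunk 3: at line 1 remove [ghbpt] add [ear,zuov,asugl] -> 8 lines: gywo ear zuov asugl nyv ovuj yngtj ktwb
Hunk 4: at line 4 remove [nyv] add [eoiq] -> 8 lines: gywo ear zuov asugl eoiq ovuj yngtj ktwb
Final line 5: eoiq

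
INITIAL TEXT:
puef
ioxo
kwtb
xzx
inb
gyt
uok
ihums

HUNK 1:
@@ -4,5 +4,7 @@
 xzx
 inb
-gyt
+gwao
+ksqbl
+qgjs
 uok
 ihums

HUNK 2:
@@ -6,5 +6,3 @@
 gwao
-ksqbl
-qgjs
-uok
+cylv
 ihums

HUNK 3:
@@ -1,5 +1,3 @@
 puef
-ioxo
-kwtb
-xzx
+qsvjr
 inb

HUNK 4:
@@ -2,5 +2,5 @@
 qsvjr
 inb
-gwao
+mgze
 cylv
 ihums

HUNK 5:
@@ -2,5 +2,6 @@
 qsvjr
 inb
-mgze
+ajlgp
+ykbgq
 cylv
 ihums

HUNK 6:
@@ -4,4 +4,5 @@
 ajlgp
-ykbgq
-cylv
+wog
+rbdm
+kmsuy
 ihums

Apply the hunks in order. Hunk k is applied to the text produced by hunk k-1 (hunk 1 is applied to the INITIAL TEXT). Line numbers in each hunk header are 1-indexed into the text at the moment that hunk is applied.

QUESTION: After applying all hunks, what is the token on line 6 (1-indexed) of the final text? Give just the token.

Hunk 1: at line 4 remove [gyt] add [gwao,ksqbl,qgjs] -> 10 lines: puef ioxo kwtb xzx inb gwao ksqbl qgjs uok ihums
Hunk 2: at line 6 remove [ksqbl,qgjs,uok] add [cylv] -> 8 lines: puef ioxo kwtb xzx inb gwao cylv ihums
Hunk 3: at line 1 remove [ioxo,kwtb,xzx] add [qsvjr] -> 6 lines: puef qsvjr inb gwao cylv ihums
Hunk 4: at line 2 remove [gwao] add [mgze] -> 6 lines: puef qsvjr inb mgze cylv ihums
Hunk 5: at line 2 remove [mgze] add [ajlgp,ykbgq] -> 7 lines: puef qsvjr inb ajlgp ykbgq cylv ihums
Hunk 6: at line 4 remove [ykbgq,cylv] add [wog,rbdm,kmsuy] -> 8 lines: puef qsvjr inb ajlgp wog rbdm kmsuy ihums
Final line 6: rbdm

Answer: rbdm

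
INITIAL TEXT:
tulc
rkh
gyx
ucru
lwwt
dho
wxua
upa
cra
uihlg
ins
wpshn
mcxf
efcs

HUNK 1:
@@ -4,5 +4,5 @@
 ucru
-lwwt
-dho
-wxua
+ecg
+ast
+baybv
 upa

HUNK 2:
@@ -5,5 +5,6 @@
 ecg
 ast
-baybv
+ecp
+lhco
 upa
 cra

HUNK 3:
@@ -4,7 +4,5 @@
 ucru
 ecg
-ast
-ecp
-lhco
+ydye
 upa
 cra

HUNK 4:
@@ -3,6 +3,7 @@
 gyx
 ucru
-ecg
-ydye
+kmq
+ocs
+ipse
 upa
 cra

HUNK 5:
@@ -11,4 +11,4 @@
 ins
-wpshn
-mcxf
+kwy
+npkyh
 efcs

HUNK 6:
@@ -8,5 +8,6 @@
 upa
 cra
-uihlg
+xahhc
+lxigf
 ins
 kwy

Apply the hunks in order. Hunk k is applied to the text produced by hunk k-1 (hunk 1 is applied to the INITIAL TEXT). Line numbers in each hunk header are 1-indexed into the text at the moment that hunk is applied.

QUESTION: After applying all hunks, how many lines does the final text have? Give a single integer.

Answer: 15

Derivation:
Hunk 1: at line 4 remove [lwwt,dho,wxua] add [ecg,ast,baybv] -> 14 lines: tulc rkh gyx ucru ecg ast baybv upa cra uihlg ins wpshn mcxf efcs
Hunk 2: at line 5 remove [baybv] add [ecp,lhco] -> 15 lines: tulc rkh gyx ucru ecg ast ecp lhco upa cra uihlg ins wpshn mcxf efcs
Hunk 3: at line 4 remove [ast,ecp,lhco] add [ydye] -> 13 lines: tulc rkh gyx ucru ecg ydye upa cra uihlg ins wpshn mcxf efcs
Hunk 4: at line 3 remove [ecg,ydye] add [kmq,ocs,ipse] -> 14 lines: tulc rkh gyx ucru kmq ocs ipse upa cra uihlg ins wpshn mcxf efcs
Hunk 5: at line 11 remove [wpshn,mcxf] add [kwy,npkyh] -> 14 lines: tulc rkh gyx ucru kmq ocs ipse upa cra uihlg ins kwy npkyh efcs
Hunk 6: at line 8 remove [uihlg] add [xahhc,lxigf] -> 15 lines: tulc rkh gyx ucru kmq ocs ipse upa cra xahhc lxigf ins kwy npkyh efcs
Final line count: 15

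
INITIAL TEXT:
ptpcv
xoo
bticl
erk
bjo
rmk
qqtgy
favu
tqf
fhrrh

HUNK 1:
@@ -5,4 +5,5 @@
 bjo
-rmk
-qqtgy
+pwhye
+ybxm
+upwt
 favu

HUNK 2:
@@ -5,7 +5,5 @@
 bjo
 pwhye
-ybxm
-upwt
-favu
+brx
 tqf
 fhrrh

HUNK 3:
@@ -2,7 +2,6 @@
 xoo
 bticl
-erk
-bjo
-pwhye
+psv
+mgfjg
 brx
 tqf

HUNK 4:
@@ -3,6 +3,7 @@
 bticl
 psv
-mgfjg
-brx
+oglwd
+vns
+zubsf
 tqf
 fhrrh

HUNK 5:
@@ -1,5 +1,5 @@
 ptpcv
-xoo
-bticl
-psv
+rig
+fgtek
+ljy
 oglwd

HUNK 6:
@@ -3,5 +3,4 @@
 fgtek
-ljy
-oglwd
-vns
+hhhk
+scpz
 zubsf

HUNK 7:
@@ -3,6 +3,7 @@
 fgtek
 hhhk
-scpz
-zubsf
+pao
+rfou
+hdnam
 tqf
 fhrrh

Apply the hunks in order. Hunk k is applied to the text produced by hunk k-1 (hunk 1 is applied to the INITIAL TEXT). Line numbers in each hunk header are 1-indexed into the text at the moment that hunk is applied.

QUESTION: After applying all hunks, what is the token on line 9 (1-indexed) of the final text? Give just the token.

Hunk 1: at line 5 remove [rmk,qqtgy] add [pwhye,ybxm,upwt] -> 11 lines: ptpcv xoo bticl erk bjo pwhye ybxm upwt favu tqf fhrrh
Hunk 2: at line 5 remove [ybxm,upwt,favu] add [brx] -> 9 lines: ptpcv xoo bticl erk bjo pwhye brx tqf fhrrh
Hunk 3: at line 2 remove [erk,bjo,pwhye] add [psv,mgfjg] -> 8 lines: ptpcv xoo bticl psv mgfjg brx tqf fhrrh
Hunk 4: at line 3 remove [mgfjg,brx] add [oglwd,vns,zubsf] -> 9 lines: ptpcv xoo bticl psv oglwd vns zubsf tqf fhrrh
Hunk 5: at line 1 remove [xoo,bticl,psv] add [rig,fgtek,ljy] -> 9 lines: ptpcv rig fgtek ljy oglwd vns zubsf tqf fhrrh
Hunk 6: at line 3 remove [ljy,oglwd,vns] add [hhhk,scpz] -> 8 lines: ptpcv rig fgtek hhhk scpz zubsf tqf fhrrh
Hunk 7: at line 3 remove [scpz,zubsf] add [pao,rfou,hdnam] -> 9 lines: ptpcv rig fgtek hhhk pao rfou hdnam tqf fhrrh
Final line 9: fhrrh

Answer: fhrrh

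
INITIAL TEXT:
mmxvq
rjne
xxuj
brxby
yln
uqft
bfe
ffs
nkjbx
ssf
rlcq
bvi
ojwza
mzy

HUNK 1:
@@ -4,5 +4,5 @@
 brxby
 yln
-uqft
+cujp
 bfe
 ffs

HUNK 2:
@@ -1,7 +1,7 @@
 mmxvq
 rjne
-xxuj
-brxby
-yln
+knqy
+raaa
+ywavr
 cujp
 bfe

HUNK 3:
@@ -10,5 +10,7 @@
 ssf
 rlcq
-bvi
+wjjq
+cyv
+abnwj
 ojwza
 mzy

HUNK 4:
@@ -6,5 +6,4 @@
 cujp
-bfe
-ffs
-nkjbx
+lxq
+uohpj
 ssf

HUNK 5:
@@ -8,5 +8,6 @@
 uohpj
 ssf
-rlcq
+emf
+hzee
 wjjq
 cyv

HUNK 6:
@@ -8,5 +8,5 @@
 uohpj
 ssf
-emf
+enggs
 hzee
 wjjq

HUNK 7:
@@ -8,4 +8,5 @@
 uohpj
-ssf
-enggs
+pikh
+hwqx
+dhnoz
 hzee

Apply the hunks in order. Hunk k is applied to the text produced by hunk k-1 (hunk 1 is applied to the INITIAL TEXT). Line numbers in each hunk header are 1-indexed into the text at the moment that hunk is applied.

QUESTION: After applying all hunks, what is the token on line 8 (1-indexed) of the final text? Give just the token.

Hunk 1: at line 4 remove [uqft] add [cujp] -> 14 lines: mmxvq rjne xxuj brxby yln cujp bfe ffs nkjbx ssf rlcq bvi ojwza mzy
Hunk 2: at line 1 remove [xxuj,brxby,yln] add [knqy,raaa,ywavr] -> 14 lines: mmxvq rjne knqy raaa ywavr cujp bfe ffs nkjbx ssf rlcq bvi ojwza mzy
Hunk 3: at line 10 remove [bvi] add [wjjq,cyv,abnwj] -> 16 lines: mmxvq rjne knqy raaa ywavr cujp bfe ffs nkjbx ssf rlcq wjjq cyv abnwj ojwza mzy
Hunk 4: at line 6 remove [bfe,ffs,nkjbx] add [lxq,uohpj] -> 15 lines: mmxvq rjne knqy raaa ywavr cujp lxq uohpj ssf rlcq wjjq cyv abnwj ojwza mzy
Hunk 5: at line 8 remove [rlcq] add [emf,hzee] -> 16 lines: mmxvq rjne knqy raaa ywavr cujp lxq uohpj ssf emf hzee wjjq cyv abnwj ojwza mzy
Hunk 6: at line 8 remove [emf] add [enggs] -> 16 lines: mmxvq rjne knqy raaa ywavr cujp lxq uohpj ssf enggs hzee wjjq cyv abnwj ojwza mzy
Hunk 7: at line 8 remove [ssf,enggs] add [pikh,hwqx,dhnoz] -> 17 lines: mmxvq rjne knqy raaa ywavr cujp lxq uohpj pikh hwqx dhnoz hzee wjjq cyv abnwj ojwza mzy
Final line 8: uohpj

Answer: uohpj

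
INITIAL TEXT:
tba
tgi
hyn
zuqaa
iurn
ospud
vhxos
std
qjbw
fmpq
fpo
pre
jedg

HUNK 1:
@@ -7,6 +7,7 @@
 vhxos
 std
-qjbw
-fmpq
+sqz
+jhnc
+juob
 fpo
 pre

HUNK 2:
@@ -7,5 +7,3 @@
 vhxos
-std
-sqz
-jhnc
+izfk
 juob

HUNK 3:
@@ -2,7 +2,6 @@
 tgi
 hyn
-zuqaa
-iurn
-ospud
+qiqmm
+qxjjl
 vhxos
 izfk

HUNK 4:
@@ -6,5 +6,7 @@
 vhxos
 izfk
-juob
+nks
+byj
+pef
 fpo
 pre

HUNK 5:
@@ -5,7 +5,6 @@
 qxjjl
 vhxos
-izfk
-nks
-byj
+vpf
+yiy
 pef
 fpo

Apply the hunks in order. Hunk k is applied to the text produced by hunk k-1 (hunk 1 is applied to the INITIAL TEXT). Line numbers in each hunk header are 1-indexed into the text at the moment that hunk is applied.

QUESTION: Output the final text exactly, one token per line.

Answer: tba
tgi
hyn
qiqmm
qxjjl
vhxos
vpf
yiy
pef
fpo
pre
jedg

Derivation:
Hunk 1: at line 7 remove [qjbw,fmpq] add [sqz,jhnc,juob] -> 14 lines: tba tgi hyn zuqaa iurn ospud vhxos std sqz jhnc juob fpo pre jedg
Hunk 2: at line 7 remove [std,sqz,jhnc] add [izfk] -> 12 lines: tba tgi hyn zuqaa iurn ospud vhxos izfk juob fpo pre jedg
Hunk 3: at line 2 remove [zuqaa,iurn,ospud] add [qiqmm,qxjjl] -> 11 lines: tba tgi hyn qiqmm qxjjl vhxos izfk juob fpo pre jedg
Hunk 4: at line 6 remove [juob] add [nks,byj,pef] -> 13 lines: tba tgi hyn qiqmm qxjjl vhxos izfk nks byj pef fpo pre jedg
Hunk 5: at line 5 remove [izfk,nks,byj] add [vpf,yiy] -> 12 lines: tba tgi hyn qiqmm qxjjl vhxos vpf yiy pef fpo pre jedg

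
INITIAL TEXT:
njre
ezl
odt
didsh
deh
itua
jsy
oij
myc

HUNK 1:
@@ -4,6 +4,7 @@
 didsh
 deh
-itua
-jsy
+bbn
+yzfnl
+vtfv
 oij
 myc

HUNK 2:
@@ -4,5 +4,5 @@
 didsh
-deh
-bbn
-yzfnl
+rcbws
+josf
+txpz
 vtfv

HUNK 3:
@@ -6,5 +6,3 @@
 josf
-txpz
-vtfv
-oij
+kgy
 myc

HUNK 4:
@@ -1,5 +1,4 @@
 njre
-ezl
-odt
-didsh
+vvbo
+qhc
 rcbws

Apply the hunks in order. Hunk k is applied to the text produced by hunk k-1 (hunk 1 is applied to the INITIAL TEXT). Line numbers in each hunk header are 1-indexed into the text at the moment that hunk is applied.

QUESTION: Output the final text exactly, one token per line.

Hunk 1: at line 4 remove [itua,jsy] add [bbn,yzfnl,vtfv] -> 10 lines: njre ezl odt didsh deh bbn yzfnl vtfv oij myc
Hunk 2: at line 4 remove [deh,bbn,yzfnl] add [rcbws,josf,txpz] -> 10 lines: njre ezl odt didsh rcbws josf txpz vtfv oij myc
Hunk 3: at line 6 remove [txpz,vtfv,oij] add [kgy] -> 8 lines: njre ezl odt didsh rcbws josf kgy myc
Hunk 4: at line 1 remove [ezl,odt,didsh] add [vvbo,qhc] -> 7 lines: njre vvbo qhc rcbws josf kgy myc

Answer: njre
vvbo
qhc
rcbws
josf
kgy
myc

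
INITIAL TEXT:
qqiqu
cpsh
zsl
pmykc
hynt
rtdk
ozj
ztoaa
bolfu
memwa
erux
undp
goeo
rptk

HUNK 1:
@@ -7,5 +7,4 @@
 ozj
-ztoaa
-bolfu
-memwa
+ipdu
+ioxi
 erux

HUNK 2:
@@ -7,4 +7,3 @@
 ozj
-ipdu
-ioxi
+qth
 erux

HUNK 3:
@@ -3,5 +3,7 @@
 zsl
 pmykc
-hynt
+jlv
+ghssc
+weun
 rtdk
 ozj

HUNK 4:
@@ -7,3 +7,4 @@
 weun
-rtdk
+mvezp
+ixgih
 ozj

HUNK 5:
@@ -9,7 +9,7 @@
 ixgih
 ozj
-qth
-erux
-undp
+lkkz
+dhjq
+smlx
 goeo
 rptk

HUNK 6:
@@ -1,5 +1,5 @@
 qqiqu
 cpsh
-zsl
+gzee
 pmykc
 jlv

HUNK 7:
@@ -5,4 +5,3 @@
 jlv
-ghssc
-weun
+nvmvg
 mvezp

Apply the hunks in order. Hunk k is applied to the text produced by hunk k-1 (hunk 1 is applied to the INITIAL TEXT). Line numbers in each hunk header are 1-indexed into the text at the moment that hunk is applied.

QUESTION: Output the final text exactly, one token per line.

Answer: qqiqu
cpsh
gzee
pmykc
jlv
nvmvg
mvezp
ixgih
ozj
lkkz
dhjq
smlx
goeo
rptk

Derivation:
Hunk 1: at line 7 remove [ztoaa,bolfu,memwa] add [ipdu,ioxi] -> 13 lines: qqiqu cpsh zsl pmykc hynt rtdk ozj ipdu ioxi erux undp goeo rptk
Hunk 2: at line 7 remove [ipdu,ioxi] add [qth] -> 12 lines: qqiqu cpsh zsl pmykc hynt rtdk ozj qth erux undp goeo rptk
Hunk 3: at line 3 remove [hynt] add [jlv,ghssc,weun] -> 14 lines: qqiqu cpsh zsl pmykc jlv ghssc weun rtdk ozj qth erux undp goeo rptk
Hunk 4: at line 7 remove [rtdk] add [mvezp,ixgih] -> 15 lines: qqiqu cpsh zsl pmykc jlv ghssc weun mvezp ixgih ozj qth erux undp goeo rptk
Hunk 5: at line 9 remove [qth,erux,undp] add [lkkz,dhjq,smlx] -> 15 lines: qqiqu cpsh zsl pmykc jlv ghssc weun mvezp ixgih ozj lkkz dhjq smlx goeo rptk
Hunk 6: at line 1 remove [zsl] add [gzee] -> 15 lines: qqiqu cpsh gzee pmykc jlv ghssc weun mvezp ixgih ozj lkkz dhjq smlx goeo rptk
Hunk 7: at line 5 remove [ghssc,weun] add [nvmvg] -> 14 lines: qqiqu cpsh gzee pmykc jlv nvmvg mvezp ixgih ozj lkkz dhjq smlx goeo rptk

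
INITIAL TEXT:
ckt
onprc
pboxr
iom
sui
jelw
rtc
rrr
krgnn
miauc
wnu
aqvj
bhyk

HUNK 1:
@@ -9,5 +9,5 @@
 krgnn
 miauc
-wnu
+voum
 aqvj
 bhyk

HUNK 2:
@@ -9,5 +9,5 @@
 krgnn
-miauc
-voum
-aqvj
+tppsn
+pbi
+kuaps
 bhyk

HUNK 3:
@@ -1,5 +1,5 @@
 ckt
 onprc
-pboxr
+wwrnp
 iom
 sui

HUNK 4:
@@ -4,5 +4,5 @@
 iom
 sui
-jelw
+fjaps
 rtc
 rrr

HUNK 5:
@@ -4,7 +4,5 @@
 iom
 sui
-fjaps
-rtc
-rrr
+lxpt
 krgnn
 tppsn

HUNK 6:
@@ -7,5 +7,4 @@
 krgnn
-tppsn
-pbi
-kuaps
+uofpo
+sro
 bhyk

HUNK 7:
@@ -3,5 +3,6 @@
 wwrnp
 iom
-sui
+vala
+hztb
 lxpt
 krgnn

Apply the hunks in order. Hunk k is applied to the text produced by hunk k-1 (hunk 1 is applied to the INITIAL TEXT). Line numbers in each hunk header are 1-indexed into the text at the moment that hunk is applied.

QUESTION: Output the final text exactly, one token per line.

Hunk 1: at line 9 remove [wnu] add [voum] -> 13 lines: ckt onprc pboxr iom sui jelw rtc rrr krgnn miauc voum aqvj bhyk
Hunk 2: at line 9 remove [miauc,voum,aqvj] add [tppsn,pbi,kuaps] -> 13 lines: ckt onprc pboxr iom sui jelw rtc rrr krgnn tppsn pbi kuaps bhyk
Hunk 3: at line 1 remove [pboxr] add [wwrnp] -> 13 lines: ckt onprc wwrnp iom sui jelw rtc rrr krgnn tppsn pbi kuaps bhyk
Hunk 4: at line 4 remove [jelw] add [fjaps] -> 13 lines: ckt onprc wwrnp iom sui fjaps rtc rrr krgnn tppsn pbi kuaps bhyk
Hunk 5: at line 4 remove [fjaps,rtc,rrr] add [lxpt] -> 11 lines: ckt onprc wwrnp iom sui lxpt krgnn tppsn pbi kuaps bhyk
Hunk 6: at line 7 remove [tppsn,pbi,kuaps] add [uofpo,sro] -> 10 lines: ckt onprc wwrnp iom sui lxpt krgnn uofpo sro bhyk
Hunk 7: at line 3 remove [sui] add [vala,hztb] -> 11 lines: ckt onprc wwrnp iom vala hztb lxpt krgnn uofpo sro bhyk

Answer: ckt
onprc
wwrnp
iom
vala
hztb
lxpt
krgnn
uofpo
sro
bhyk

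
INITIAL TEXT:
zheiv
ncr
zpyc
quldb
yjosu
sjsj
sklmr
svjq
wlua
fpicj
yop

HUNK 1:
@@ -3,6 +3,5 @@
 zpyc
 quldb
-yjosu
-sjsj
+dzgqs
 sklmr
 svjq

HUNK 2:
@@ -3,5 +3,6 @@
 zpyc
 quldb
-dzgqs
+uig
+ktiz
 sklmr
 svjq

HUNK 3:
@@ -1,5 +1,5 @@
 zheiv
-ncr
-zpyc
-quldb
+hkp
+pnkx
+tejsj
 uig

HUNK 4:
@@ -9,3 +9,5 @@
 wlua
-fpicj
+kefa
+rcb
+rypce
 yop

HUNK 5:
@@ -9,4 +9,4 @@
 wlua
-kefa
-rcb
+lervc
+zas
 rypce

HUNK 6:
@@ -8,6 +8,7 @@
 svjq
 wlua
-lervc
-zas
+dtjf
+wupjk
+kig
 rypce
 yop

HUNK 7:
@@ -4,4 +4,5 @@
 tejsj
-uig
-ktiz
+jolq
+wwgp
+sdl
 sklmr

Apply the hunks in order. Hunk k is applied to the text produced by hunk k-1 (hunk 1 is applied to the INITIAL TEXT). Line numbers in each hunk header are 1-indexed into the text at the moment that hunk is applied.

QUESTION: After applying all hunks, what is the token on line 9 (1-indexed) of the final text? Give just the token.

Answer: svjq

Derivation:
Hunk 1: at line 3 remove [yjosu,sjsj] add [dzgqs] -> 10 lines: zheiv ncr zpyc quldb dzgqs sklmr svjq wlua fpicj yop
Hunk 2: at line 3 remove [dzgqs] add [uig,ktiz] -> 11 lines: zheiv ncr zpyc quldb uig ktiz sklmr svjq wlua fpicj yop
Hunk 3: at line 1 remove [ncr,zpyc,quldb] add [hkp,pnkx,tejsj] -> 11 lines: zheiv hkp pnkx tejsj uig ktiz sklmr svjq wlua fpicj yop
Hunk 4: at line 9 remove [fpicj] add [kefa,rcb,rypce] -> 13 lines: zheiv hkp pnkx tejsj uig ktiz sklmr svjq wlua kefa rcb rypce yop
Hunk 5: at line 9 remove [kefa,rcb] add [lervc,zas] -> 13 lines: zheiv hkp pnkx tejsj uig ktiz sklmr svjq wlua lervc zas rypce yop
Hunk 6: at line 8 remove [lervc,zas] add [dtjf,wupjk,kig] -> 14 lines: zheiv hkp pnkx tejsj uig ktiz sklmr svjq wlua dtjf wupjk kig rypce yop
Hunk 7: at line 4 remove [uig,ktiz] add [jolq,wwgp,sdl] -> 15 lines: zheiv hkp pnkx tejsj jolq wwgp sdl sklmr svjq wlua dtjf wupjk kig rypce yop
Final line 9: svjq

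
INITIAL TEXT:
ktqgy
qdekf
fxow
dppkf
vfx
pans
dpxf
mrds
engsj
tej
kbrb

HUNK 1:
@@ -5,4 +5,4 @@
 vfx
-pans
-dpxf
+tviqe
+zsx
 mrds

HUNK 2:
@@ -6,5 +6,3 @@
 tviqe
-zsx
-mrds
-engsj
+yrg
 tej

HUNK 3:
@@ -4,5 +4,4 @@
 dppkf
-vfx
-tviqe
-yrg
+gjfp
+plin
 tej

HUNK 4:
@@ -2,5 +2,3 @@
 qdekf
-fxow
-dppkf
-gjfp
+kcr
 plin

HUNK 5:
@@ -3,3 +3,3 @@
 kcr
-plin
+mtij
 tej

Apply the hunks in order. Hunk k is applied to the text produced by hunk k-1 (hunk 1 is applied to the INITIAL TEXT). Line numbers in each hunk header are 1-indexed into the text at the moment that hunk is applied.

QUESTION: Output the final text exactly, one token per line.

Hunk 1: at line 5 remove [pans,dpxf] add [tviqe,zsx] -> 11 lines: ktqgy qdekf fxow dppkf vfx tviqe zsx mrds engsj tej kbrb
Hunk 2: at line 6 remove [zsx,mrds,engsj] add [yrg] -> 9 lines: ktqgy qdekf fxow dppkf vfx tviqe yrg tej kbrb
Hunk 3: at line 4 remove [vfx,tviqe,yrg] add [gjfp,plin] -> 8 lines: ktqgy qdekf fxow dppkf gjfp plin tej kbrb
Hunk 4: at line 2 remove [fxow,dppkf,gjfp] add [kcr] -> 6 lines: ktqgy qdekf kcr plin tej kbrb
Hunk 5: at line 3 remove [plin] add [mtij] -> 6 lines: ktqgy qdekf kcr mtij tej kbrb

Answer: ktqgy
qdekf
kcr
mtij
tej
kbrb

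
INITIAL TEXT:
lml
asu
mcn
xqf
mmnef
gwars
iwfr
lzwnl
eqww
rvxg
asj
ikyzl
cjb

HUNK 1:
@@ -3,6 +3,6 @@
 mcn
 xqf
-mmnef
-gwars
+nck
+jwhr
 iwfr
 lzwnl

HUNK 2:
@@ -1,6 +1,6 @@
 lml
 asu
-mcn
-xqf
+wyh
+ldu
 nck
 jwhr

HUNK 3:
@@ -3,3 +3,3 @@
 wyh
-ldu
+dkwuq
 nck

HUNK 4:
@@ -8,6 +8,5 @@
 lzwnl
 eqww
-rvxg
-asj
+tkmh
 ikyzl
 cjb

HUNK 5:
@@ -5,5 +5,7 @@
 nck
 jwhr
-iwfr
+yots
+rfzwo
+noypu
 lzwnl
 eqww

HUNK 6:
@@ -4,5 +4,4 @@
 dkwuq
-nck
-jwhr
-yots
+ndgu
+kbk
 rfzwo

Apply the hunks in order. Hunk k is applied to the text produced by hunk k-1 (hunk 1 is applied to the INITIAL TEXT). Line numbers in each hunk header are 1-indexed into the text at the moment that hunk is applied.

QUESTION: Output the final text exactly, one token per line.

Answer: lml
asu
wyh
dkwuq
ndgu
kbk
rfzwo
noypu
lzwnl
eqww
tkmh
ikyzl
cjb

Derivation:
Hunk 1: at line 3 remove [mmnef,gwars] add [nck,jwhr] -> 13 lines: lml asu mcn xqf nck jwhr iwfr lzwnl eqww rvxg asj ikyzl cjb
Hunk 2: at line 1 remove [mcn,xqf] add [wyh,ldu] -> 13 lines: lml asu wyh ldu nck jwhr iwfr lzwnl eqww rvxg asj ikyzl cjb
Hunk 3: at line 3 remove [ldu] add [dkwuq] -> 13 lines: lml asu wyh dkwuq nck jwhr iwfr lzwnl eqww rvxg asj ikyzl cjb
Hunk 4: at line 8 remove [rvxg,asj] add [tkmh] -> 12 lines: lml asu wyh dkwuq nck jwhr iwfr lzwnl eqww tkmh ikyzl cjb
Hunk 5: at line 5 remove [iwfr] add [yots,rfzwo,noypu] -> 14 lines: lml asu wyh dkwuq nck jwhr yots rfzwo noypu lzwnl eqww tkmh ikyzl cjb
Hunk 6: at line 4 remove [nck,jwhr,yots] add [ndgu,kbk] -> 13 lines: lml asu wyh dkwuq ndgu kbk rfzwo noypu lzwnl eqww tkmh ikyzl cjb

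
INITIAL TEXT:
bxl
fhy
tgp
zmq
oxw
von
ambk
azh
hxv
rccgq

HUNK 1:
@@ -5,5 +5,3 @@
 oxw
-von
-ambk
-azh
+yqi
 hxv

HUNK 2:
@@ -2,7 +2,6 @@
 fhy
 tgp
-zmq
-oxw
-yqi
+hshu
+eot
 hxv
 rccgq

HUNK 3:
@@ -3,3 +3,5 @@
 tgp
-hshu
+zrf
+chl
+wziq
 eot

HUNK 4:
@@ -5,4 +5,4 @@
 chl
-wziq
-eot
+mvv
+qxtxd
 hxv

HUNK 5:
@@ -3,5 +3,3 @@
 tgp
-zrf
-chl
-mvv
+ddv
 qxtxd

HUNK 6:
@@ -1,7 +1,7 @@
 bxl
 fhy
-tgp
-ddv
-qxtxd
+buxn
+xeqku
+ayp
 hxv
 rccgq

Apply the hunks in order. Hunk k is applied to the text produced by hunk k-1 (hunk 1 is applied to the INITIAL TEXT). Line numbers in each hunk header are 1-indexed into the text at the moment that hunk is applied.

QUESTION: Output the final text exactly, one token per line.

Hunk 1: at line 5 remove [von,ambk,azh] add [yqi] -> 8 lines: bxl fhy tgp zmq oxw yqi hxv rccgq
Hunk 2: at line 2 remove [zmq,oxw,yqi] add [hshu,eot] -> 7 lines: bxl fhy tgp hshu eot hxv rccgq
Hunk 3: at line 3 remove [hshu] add [zrf,chl,wziq] -> 9 lines: bxl fhy tgp zrf chl wziq eot hxv rccgq
Hunk 4: at line 5 remove [wziq,eot] add [mvv,qxtxd] -> 9 lines: bxl fhy tgp zrf chl mvv qxtxd hxv rccgq
Hunk 5: at line 3 remove [zrf,chl,mvv] add [ddv] -> 7 lines: bxl fhy tgp ddv qxtxd hxv rccgq
Hunk 6: at line 1 remove [tgp,ddv,qxtxd] add [buxn,xeqku,ayp] -> 7 lines: bxl fhy buxn xeqku ayp hxv rccgq

Answer: bxl
fhy
buxn
xeqku
ayp
hxv
rccgq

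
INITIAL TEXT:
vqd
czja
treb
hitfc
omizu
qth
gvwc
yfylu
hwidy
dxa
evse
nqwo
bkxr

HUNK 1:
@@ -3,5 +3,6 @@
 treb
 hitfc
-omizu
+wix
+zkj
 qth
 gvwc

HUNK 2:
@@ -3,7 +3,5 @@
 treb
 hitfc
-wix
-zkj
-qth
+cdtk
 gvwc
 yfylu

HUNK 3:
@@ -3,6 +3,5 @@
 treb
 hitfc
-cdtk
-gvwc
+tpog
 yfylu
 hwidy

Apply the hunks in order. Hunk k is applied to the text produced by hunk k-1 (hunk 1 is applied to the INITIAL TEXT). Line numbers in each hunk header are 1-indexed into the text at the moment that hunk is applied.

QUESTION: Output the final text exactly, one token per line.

Hunk 1: at line 3 remove [omizu] add [wix,zkj] -> 14 lines: vqd czja treb hitfc wix zkj qth gvwc yfylu hwidy dxa evse nqwo bkxr
Hunk 2: at line 3 remove [wix,zkj,qth] add [cdtk] -> 12 lines: vqd czja treb hitfc cdtk gvwc yfylu hwidy dxa evse nqwo bkxr
Hunk 3: at line 3 remove [cdtk,gvwc] add [tpog] -> 11 lines: vqd czja treb hitfc tpog yfylu hwidy dxa evse nqwo bkxr

Answer: vqd
czja
treb
hitfc
tpog
yfylu
hwidy
dxa
evse
nqwo
bkxr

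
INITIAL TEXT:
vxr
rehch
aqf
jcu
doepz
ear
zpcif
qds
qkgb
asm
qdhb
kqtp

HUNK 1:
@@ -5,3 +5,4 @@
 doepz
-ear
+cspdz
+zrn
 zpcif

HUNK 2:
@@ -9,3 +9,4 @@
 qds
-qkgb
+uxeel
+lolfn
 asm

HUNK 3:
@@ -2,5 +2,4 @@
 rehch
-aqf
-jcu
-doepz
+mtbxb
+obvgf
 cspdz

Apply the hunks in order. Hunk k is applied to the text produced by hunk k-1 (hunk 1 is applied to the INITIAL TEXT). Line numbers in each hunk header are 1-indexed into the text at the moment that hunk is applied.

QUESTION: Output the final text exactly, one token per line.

Answer: vxr
rehch
mtbxb
obvgf
cspdz
zrn
zpcif
qds
uxeel
lolfn
asm
qdhb
kqtp

Derivation:
Hunk 1: at line 5 remove [ear] add [cspdz,zrn] -> 13 lines: vxr rehch aqf jcu doepz cspdz zrn zpcif qds qkgb asm qdhb kqtp
Hunk 2: at line 9 remove [qkgb] add [uxeel,lolfn] -> 14 lines: vxr rehch aqf jcu doepz cspdz zrn zpcif qds uxeel lolfn asm qdhb kqtp
Hunk 3: at line 2 remove [aqf,jcu,doepz] add [mtbxb,obvgf] -> 13 lines: vxr rehch mtbxb obvgf cspdz zrn zpcif qds uxeel lolfn asm qdhb kqtp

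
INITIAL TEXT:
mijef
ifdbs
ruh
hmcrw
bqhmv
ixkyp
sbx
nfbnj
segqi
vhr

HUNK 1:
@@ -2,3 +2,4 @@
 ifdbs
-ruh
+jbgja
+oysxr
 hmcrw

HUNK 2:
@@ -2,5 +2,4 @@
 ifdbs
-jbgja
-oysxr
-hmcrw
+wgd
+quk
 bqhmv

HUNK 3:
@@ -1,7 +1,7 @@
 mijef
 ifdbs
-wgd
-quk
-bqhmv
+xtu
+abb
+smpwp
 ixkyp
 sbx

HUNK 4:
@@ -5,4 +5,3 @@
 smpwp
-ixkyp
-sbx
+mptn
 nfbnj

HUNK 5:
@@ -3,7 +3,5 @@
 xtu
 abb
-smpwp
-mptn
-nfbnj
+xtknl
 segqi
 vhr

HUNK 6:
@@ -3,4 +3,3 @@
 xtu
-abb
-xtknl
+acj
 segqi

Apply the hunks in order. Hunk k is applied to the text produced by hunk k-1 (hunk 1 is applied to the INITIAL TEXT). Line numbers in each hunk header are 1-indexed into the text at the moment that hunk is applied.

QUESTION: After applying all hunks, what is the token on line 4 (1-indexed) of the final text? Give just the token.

Hunk 1: at line 2 remove [ruh] add [jbgja,oysxr] -> 11 lines: mijef ifdbs jbgja oysxr hmcrw bqhmv ixkyp sbx nfbnj segqi vhr
Hunk 2: at line 2 remove [jbgja,oysxr,hmcrw] add [wgd,quk] -> 10 lines: mijef ifdbs wgd quk bqhmv ixkyp sbx nfbnj segqi vhr
Hunk 3: at line 1 remove [wgd,quk,bqhmv] add [xtu,abb,smpwp] -> 10 lines: mijef ifdbs xtu abb smpwp ixkyp sbx nfbnj segqi vhr
Hunk 4: at line 5 remove [ixkyp,sbx] add [mptn] -> 9 lines: mijef ifdbs xtu abb smpwp mptn nfbnj segqi vhr
Hunk 5: at line 3 remove [smpwp,mptn,nfbnj] add [xtknl] -> 7 lines: mijef ifdbs xtu abb xtknl segqi vhr
Hunk 6: at line 3 remove [abb,xtknl] add [acj] -> 6 lines: mijef ifdbs xtu acj segqi vhr
Final line 4: acj

Answer: acj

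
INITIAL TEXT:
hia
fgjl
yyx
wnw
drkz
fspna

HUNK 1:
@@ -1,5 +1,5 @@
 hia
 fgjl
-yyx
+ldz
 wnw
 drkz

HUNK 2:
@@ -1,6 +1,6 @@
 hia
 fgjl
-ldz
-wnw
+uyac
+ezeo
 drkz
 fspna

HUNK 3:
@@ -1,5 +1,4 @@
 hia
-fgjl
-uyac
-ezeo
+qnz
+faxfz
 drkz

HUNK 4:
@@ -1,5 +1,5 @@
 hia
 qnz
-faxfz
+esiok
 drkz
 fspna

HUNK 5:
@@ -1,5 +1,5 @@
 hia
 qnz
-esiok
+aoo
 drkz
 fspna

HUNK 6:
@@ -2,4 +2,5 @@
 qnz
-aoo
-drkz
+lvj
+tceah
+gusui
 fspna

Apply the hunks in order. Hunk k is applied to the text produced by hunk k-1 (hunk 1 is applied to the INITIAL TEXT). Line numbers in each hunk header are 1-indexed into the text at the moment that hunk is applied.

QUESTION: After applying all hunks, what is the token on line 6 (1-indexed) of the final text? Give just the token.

Answer: fspna

Derivation:
Hunk 1: at line 1 remove [yyx] add [ldz] -> 6 lines: hia fgjl ldz wnw drkz fspna
Hunk 2: at line 1 remove [ldz,wnw] add [uyac,ezeo] -> 6 lines: hia fgjl uyac ezeo drkz fspna
Hunk 3: at line 1 remove [fgjl,uyac,ezeo] add [qnz,faxfz] -> 5 lines: hia qnz faxfz drkz fspna
Hunk 4: at line 1 remove [faxfz] add [esiok] -> 5 lines: hia qnz esiok drkz fspna
Hunk 5: at line 1 remove [esiok] add [aoo] -> 5 lines: hia qnz aoo drkz fspna
Hunk 6: at line 2 remove [aoo,drkz] add [lvj,tceah,gusui] -> 6 lines: hia qnz lvj tceah gusui fspna
Final line 6: fspna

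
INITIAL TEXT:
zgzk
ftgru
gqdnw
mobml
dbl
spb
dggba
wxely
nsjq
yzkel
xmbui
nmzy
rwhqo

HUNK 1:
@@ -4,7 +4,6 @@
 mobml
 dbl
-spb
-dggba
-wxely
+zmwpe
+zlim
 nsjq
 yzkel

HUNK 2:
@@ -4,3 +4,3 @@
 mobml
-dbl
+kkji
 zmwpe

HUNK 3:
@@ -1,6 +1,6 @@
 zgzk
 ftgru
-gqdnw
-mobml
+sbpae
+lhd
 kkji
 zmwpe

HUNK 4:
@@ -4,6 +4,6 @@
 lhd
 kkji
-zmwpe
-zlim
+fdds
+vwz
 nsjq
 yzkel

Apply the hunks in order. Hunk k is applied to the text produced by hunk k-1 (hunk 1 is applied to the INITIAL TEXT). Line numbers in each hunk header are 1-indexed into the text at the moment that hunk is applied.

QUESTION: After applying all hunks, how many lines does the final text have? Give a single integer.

Answer: 12

Derivation:
Hunk 1: at line 4 remove [spb,dggba,wxely] add [zmwpe,zlim] -> 12 lines: zgzk ftgru gqdnw mobml dbl zmwpe zlim nsjq yzkel xmbui nmzy rwhqo
Hunk 2: at line 4 remove [dbl] add [kkji] -> 12 lines: zgzk ftgru gqdnw mobml kkji zmwpe zlim nsjq yzkel xmbui nmzy rwhqo
Hunk 3: at line 1 remove [gqdnw,mobml] add [sbpae,lhd] -> 12 lines: zgzk ftgru sbpae lhd kkji zmwpe zlim nsjq yzkel xmbui nmzy rwhqo
Hunk 4: at line 4 remove [zmwpe,zlim] add [fdds,vwz] -> 12 lines: zgzk ftgru sbpae lhd kkji fdds vwz nsjq yzkel xmbui nmzy rwhqo
Final line count: 12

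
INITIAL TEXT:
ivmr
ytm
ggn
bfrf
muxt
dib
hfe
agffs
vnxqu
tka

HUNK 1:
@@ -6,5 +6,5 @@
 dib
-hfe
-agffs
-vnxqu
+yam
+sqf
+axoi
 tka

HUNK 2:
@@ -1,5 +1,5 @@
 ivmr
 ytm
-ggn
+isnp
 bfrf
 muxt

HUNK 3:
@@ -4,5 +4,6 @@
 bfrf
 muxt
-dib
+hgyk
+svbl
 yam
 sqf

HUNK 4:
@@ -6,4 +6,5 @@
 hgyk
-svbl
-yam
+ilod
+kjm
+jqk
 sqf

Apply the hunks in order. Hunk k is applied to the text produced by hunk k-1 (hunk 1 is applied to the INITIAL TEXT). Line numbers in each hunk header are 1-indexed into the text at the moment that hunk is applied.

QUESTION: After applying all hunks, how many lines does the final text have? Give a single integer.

Answer: 12

Derivation:
Hunk 1: at line 6 remove [hfe,agffs,vnxqu] add [yam,sqf,axoi] -> 10 lines: ivmr ytm ggn bfrf muxt dib yam sqf axoi tka
Hunk 2: at line 1 remove [ggn] add [isnp] -> 10 lines: ivmr ytm isnp bfrf muxt dib yam sqf axoi tka
Hunk 3: at line 4 remove [dib] add [hgyk,svbl] -> 11 lines: ivmr ytm isnp bfrf muxt hgyk svbl yam sqf axoi tka
Hunk 4: at line 6 remove [svbl,yam] add [ilod,kjm,jqk] -> 12 lines: ivmr ytm isnp bfrf muxt hgyk ilod kjm jqk sqf axoi tka
Final line count: 12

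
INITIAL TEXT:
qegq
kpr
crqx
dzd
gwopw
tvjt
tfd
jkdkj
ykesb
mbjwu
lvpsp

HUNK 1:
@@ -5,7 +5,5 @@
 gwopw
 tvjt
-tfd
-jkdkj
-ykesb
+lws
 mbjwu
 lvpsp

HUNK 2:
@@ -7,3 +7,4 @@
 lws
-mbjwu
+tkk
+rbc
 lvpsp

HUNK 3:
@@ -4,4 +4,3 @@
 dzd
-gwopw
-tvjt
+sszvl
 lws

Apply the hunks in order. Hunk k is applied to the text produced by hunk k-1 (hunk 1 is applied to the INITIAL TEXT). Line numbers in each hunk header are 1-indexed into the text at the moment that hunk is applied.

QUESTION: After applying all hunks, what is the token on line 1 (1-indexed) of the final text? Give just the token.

Hunk 1: at line 5 remove [tfd,jkdkj,ykesb] add [lws] -> 9 lines: qegq kpr crqx dzd gwopw tvjt lws mbjwu lvpsp
Hunk 2: at line 7 remove [mbjwu] add [tkk,rbc] -> 10 lines: qegq kpr crqx dzd gwopw tvjt lws tkk rbc lvpsp
Hunk 3: at line 4 remove [gwopw,tvjt] add [sszvl] -> 9 lines: qegq kpr crqx dzd sszvl lws tkk rbc lvpsp
Final line 1: qegq

Answer: qegq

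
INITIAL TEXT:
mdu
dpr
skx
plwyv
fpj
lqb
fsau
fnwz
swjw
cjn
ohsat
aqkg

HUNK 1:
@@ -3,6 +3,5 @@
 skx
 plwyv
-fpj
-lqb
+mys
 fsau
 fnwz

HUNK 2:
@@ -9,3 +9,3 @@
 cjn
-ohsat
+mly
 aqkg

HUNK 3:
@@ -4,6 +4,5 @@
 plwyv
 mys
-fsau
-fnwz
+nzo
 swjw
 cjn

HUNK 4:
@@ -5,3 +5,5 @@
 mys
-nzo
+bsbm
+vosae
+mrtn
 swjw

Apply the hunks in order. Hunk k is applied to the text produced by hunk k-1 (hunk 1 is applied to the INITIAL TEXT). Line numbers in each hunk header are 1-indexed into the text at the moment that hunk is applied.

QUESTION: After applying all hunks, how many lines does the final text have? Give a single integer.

Hunk 1: at line 3 remove [fpj,lqb] add [mys] -> 11 lines: mdu dpr skx plwyv mys fsau fnwz swjw cjn ohsat aqkg
Hunk 2: at line 9 remove [ohsat] add [mly] -> 11 lines: mdu dpr skx plwyv mys fsau fnwz swjw cjn mly aqkg
Hunk 3: at line 4 remove [fsau,fnwz] add [nzo] -> 10 lines: mdu dpr skx plwyv mys nzo swjw cjn mly aqkg
Hunk 4: at line 5 remove [nzo] add [bsbm,vosae,mrtn] -> 12 lines: mdu dpr skx plwyv mys bsbm vosae mrtn swjw cjn mly aqkg
Final line count: 12

Answer: 12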